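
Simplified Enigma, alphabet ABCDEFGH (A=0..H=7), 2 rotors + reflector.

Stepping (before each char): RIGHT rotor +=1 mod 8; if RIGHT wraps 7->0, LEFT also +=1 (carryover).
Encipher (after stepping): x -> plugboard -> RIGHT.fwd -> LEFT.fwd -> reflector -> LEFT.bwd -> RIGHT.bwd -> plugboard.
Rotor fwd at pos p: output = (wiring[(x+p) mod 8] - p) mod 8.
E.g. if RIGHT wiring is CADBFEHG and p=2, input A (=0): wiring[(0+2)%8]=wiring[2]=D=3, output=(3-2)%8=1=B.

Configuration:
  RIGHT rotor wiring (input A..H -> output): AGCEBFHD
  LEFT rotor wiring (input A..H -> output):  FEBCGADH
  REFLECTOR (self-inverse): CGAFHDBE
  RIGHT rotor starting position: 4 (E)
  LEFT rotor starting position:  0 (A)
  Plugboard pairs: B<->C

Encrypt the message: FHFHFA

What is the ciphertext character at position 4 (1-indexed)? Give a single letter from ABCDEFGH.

Char 1 ('F'): step: R->5, L=0; F->plug->F->R->F->L->A->refl->C->L'->D->R'->D->plug->D
Char 2 ('H'): step: R->6, L=0; H->plug->H->R->H->L->H->refl->E->L'->B->R'->A->plug->A
Char 3 ('F'): step: R->7, L=0; F->plug->F->R->C->L->B->refl->G->L'->E->R'->A->plug->A
Char 4 ('H'): step: R->0, L->1 (L advanced); H->plug->H->R->D->L->F->refl->D->L'->A->R'->A->plug->A

A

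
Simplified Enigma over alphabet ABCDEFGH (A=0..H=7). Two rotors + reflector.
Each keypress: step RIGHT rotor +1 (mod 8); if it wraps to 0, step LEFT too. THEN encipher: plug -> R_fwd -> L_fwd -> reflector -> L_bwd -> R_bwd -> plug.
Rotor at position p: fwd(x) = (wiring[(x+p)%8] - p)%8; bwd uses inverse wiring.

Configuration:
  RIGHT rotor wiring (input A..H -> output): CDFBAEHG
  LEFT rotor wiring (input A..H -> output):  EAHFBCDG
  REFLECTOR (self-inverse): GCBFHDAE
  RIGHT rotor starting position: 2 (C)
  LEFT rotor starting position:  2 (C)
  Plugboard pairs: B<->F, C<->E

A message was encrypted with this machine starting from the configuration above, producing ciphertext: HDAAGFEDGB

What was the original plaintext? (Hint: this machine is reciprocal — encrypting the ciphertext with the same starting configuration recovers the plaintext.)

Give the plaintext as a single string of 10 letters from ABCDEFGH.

Char 1 ('H'): step: R->3, L=2; H->plug->H->R->C->L->H->refl->E->L'->F->R'->B->plug->F
Char 2 ('D'): step: R->4, L=2; D->plug->D->R->C->L->H->refl->E->L'->F->R'->H->plug->H
Char 3 ('A'): step: R->5, L=2; A->plug->A->R->H->L->G->refl->A->L'->D->R'->H->plug->H
Char 4 ('A'): step: R->6, L=2; A->plug->A->R->B->L->D->refl->F->L'->A->R'->B->plug->F
Char 5 ('G'): step: R->7, L=2; G->plug->G->R->F->L->E->refl->H->L'->C->R'->E->plug->C
Char 6 ('F'): step: R->0, L->3 (L advanced); F->plug->B->R->D->L->A->refl->G->L'->B->R'->D->plug->D
Char 7 ('E'): step: R->1, L=3; E->plug->C->R->A->L->C->refl->B->L'->F->R'->G->plug->G
Char 8 ('D'): step: R->2, L=3; D->plug->D->R->C->L->H->refl->E->L'->H->R'->B->plug->F
Char 9 ('G'): step: R->3, L=3; G->plug->G->R->A->L->C->refl->B->L'->F->R'->B->plug->F
Char 10 ('B'): step: R->4, L=3; B->plug->F->R->H->L->E->refl->H->L'->C->R'->D->plug->D

Answer: FHHFCDGFFD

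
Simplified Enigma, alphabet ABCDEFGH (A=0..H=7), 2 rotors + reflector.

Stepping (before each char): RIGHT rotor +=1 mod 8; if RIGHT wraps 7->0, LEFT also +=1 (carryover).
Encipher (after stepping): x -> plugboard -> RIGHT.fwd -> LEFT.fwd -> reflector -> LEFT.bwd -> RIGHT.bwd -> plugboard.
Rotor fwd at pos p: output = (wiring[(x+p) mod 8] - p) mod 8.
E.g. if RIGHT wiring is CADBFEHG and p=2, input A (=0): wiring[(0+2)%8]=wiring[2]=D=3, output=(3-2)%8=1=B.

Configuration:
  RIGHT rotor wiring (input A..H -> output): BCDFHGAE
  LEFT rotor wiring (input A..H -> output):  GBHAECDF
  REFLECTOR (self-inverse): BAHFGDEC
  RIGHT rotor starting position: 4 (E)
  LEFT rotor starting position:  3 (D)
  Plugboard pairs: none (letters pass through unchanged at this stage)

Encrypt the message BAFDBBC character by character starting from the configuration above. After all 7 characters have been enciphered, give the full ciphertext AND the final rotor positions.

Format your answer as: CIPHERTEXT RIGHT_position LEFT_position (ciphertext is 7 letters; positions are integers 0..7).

Answer: ADAFCHH 3 4

Derivation:
Char 1 ('B'): step: R->5, L=3; B->plug->B->R->D->L->A->refl->B->L'->B->R'->A->plug->A
Char 2 ('A'): step: R->6, L=3; A->plug->A->R->C->L->H->refl->C->L'->E->R'->D->plug->D
Char 3 ('F'): step: R->7, L=3; F->plug->F->R->A->L->F->refl->D->L'->F->R'->A->plug->A
Char 4 ('D'): step: R->0, L->4 (L advanced); D->plug->D->R->F->L->F->refl->D->L'->G->R'->F->plug->F
Char 5 ('B'): step: R->1, L=4; B->plug->B->R->C->L->H->refl->C->L'->E->R'->C->plug->C
Char 6 ('B'): step: R->2, L=4; B->plug->B->R->D->L->B->refl->A->L'->A->R'->H->plug->H
Char 7 ('C'): step: R->3, L=4; C->plug->C->R->D->L->B->refl->A->L'->A->R'->H->plug->H
Final: ciphertext=ADAFCHH, RIGHT=3, LEFT=4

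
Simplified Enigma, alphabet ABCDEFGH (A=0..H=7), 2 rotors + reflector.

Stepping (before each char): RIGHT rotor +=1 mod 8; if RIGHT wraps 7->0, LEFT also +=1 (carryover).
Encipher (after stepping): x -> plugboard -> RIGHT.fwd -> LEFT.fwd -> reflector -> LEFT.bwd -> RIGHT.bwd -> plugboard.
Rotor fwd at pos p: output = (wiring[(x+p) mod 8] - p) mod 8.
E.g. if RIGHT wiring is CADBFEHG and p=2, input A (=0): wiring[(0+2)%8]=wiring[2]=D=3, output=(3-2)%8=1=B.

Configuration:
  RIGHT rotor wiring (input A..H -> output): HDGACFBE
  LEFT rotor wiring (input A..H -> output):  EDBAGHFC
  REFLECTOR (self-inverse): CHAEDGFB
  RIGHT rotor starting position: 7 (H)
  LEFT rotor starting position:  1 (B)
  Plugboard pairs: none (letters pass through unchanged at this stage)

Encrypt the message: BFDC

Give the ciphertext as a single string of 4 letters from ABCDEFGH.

Answer: GCHF

Derivation:
Char 1 ('B'): step: R->0, L->2 (L advanced); B->plug->B->R->D->L->F->refl->G->L'->B->R'->G->plug->G
Char 2 ('F'): step: R->1, L=2; F->plug->F->R->A->L->H->refl->B->L'->H->R'->C->plug->C
Char 3 ('D'): step: R->2, L=2; D->plug->D->R->D->L->F->refl->G->L'->B->R'->H->plug->H
Char 4 ('C'): step: R->3, L=2; C->plug->C->R->C->L->E->refl->D->L'->E->R'->F->plug->F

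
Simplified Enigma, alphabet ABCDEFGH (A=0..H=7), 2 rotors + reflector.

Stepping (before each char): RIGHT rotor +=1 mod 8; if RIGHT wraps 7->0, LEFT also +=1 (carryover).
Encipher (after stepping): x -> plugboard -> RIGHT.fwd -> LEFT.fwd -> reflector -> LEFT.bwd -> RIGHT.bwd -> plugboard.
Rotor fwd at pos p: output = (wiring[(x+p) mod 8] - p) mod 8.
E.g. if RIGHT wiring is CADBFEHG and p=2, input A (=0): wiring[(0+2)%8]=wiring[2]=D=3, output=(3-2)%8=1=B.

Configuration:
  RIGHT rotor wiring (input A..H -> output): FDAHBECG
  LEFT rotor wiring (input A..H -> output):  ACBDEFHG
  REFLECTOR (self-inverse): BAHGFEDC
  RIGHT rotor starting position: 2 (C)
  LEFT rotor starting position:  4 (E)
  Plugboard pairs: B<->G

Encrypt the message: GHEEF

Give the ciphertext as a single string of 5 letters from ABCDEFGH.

Answer: AFHDB

Derivation:
Char 1 ('G'): step: R->3, L=4; G->plug->B->R->G->L->F->refl->E->L'->E->R'->A->plug->A
Char 2 ('H'): step: R->4, L=4; H->plug->H->R->D->L->C->refl->H->L'->H->R'->F->plug->F
Char 3 ('E'): step: R->5, L=4; E->plug->E->R->G->L->F->refl->E->L'->E->R'->H->plug->H
Char 4 ('E'): step: R->6, L=4; E->plug->E->R->C->L->D->refl->G->L'->F->R'->D->plug->D
Char 5 ('F'): step: R->7, L=4; F->plug->F->R->C->L->D->refl->G->L'->F->R'->G->plug->B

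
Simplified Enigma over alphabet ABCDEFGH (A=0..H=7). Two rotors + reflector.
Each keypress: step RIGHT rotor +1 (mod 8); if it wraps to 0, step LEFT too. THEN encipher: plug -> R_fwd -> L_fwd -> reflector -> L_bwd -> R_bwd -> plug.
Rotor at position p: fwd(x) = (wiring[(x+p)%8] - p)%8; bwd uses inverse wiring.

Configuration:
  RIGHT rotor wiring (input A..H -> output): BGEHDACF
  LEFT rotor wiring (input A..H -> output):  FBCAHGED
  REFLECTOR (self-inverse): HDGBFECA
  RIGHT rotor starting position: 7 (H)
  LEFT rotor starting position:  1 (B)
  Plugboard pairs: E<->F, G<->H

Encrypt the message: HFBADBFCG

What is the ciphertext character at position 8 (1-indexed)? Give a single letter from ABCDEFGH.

Char 1 ('H'): step: R->0, L->2 (L advanced); H->plug->G->R->C->L->F->refl->E->L'->D->R'->E->plug->F
Char 2 ('F'): step: R->1, L=2; F->plug->E->R->H->L->H->refl->A->L'->A->R'->H->plug->G
Char 3 ('B'): step: R->2, L=2; B->plug->B->R->F->L->B->refl->D->L'->G->R'->D->plug->D
Char 4 ('A'): step: R->3, L=2; A->plug->A->R->E->L->C->refl->G->L'->B->R'->H->plug->G
Char 5 ('D'): step: R->4, L=2; D->plug->D->R->B->L->G->refl->C->L'->E->R'->B->plug->B
Char 6 ('B'): step: R->5, L=2; B->plug->B->R->F->L->B->refl->D->L'->G->R'->H->plug->G
Char 7 ('F'): step: R->6, L=2; F->plug->E->R->G->L->D->refl->B->L'->F->R'->G->plug->H
Char 8 ('C'): step: R->7, L=2; C->plug->C->R->H->L->H->refl->A->L'->A->R'->E->plug->F

F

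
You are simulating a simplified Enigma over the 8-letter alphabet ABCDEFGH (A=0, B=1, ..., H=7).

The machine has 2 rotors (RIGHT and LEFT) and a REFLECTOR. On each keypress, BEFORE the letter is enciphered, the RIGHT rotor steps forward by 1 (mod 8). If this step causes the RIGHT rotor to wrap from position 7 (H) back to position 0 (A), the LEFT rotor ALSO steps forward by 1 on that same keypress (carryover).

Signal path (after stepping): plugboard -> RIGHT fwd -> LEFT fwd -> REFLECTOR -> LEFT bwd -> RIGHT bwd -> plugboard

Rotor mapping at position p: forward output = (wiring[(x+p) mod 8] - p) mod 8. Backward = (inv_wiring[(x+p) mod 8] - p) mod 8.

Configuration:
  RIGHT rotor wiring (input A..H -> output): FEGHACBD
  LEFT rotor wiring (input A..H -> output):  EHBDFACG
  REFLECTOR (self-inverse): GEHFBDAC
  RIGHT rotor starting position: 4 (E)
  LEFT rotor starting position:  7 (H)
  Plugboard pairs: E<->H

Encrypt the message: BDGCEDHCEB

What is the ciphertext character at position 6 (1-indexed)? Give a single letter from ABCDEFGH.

Char 1 ('B'): step: R->5, L=7; B->plug->B->R->E->L->E->refl->B->L'->G->R'->C->plug->C
Char 2 ('D'): step: R->6, L=7; D->plug->D->R->G->L->B->refl->E->L'->E->R'->H->plug->E
Char 3 ('G'): step: R->7, L=7; G->plug->G->R->D->L->C->refl->H->L'->A->R'->E->plug->H
Char 4 ('C'): step: R->0, L->0 (L advanced); C->plug->C->R->G->L->C->refl->H->L'->B->R'->G->plug->G
Char 5 ('E'): step: R->1, L=0; E->plug->H->R->E->L->F->refl->D->L'->D->R'->A->plug->A
Char 6 ('D'): step: R->2, L=0; D->plug->D->R->A->L->E->refl->B->L'->C->R'->H->plug->E

E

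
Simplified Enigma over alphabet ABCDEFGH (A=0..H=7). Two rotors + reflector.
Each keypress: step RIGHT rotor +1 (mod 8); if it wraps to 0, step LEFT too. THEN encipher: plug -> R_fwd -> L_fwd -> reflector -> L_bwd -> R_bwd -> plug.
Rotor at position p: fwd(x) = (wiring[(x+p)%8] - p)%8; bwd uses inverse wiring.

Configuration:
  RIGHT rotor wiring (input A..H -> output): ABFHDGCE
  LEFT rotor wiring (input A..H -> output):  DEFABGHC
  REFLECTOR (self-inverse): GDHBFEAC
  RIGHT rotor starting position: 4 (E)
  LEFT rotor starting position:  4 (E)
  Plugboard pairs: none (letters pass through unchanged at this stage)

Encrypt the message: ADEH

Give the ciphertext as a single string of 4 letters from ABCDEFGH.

Answer: EGGB

Derivation:
Char 1 ('A'): step: R->5, L=4; A->plug->A->R->B->L->C->refl->H->L'->E->R'->E->plug->E
Char 2 ('D'): step: R->6, L=4; D->plug->D->R->D->L->G->refl->A->L'->F->R'->G->plug->G
Char 3 ('E'): step: R->7, L=4; E->plug->E->R->A->L->F->refl->E->L'->H->R'->G->plug->G
Char 4 ('H'): step: R->0, L->5 (L advanced); H->plug->H->R->E->L->H->refl->C->L'->B->R'->B->plug->B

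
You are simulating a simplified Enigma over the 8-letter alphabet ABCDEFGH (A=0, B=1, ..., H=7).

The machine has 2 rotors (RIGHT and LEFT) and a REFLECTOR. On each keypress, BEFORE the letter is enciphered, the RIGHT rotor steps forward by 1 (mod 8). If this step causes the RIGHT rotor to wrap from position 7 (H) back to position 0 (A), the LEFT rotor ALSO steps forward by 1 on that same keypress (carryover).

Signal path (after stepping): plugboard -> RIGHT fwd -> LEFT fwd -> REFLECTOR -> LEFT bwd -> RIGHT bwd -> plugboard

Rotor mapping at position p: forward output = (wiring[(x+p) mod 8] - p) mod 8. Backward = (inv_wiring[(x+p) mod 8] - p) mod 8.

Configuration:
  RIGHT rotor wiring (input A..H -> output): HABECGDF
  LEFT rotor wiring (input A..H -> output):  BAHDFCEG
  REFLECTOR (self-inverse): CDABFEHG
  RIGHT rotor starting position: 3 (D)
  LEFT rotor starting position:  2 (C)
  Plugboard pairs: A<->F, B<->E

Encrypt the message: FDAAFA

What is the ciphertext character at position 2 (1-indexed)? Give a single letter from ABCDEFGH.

Char 1 ('F'): step: R->4, L=2; F->plug->A->R->G->L->H->refl->G->L'->H->R'->C->plug->C
Char 2 ('D'): step: R->5, L=2; D->plug->D->R->C->L->D->refl->B->L'->B->R'->A->plug->F

F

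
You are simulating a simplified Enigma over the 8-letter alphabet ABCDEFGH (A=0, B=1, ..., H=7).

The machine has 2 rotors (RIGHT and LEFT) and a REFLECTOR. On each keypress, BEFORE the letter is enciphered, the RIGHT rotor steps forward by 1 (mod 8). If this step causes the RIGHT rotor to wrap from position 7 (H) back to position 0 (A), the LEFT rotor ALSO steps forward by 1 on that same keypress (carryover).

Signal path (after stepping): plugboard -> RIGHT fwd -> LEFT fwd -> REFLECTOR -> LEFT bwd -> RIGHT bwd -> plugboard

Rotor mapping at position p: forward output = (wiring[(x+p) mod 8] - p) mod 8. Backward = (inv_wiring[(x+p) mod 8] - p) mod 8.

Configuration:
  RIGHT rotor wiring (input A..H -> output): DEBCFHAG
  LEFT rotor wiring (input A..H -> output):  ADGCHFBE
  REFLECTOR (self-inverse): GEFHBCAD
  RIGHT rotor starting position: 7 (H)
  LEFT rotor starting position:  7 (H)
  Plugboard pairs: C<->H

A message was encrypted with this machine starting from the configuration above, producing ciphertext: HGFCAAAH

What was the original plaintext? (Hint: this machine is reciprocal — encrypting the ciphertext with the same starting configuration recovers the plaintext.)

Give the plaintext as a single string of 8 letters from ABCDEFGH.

Char 1 ('H'): step: R->0, L->0 (L advanced); H->plug->C->R->B->L->D->refl->H->L'->E->R'->B->plug->B
Char 2 ('G'): step: R->1, L=0; G->plug->G->R->F->L->F->refl->C->L'->D->R'->A->plug->A
Char 3 ('F'): step: R->2, L=0; F->plug->F->R->E->L->H->refl->D->L'->B->R'->G->plug->G
Char 4 ('C'): step: R->3, L=0; C->plug->H->R->G->L->B->refl->E->L'->H->R'->A->plug->A
Char 5 ('A'): step: R->4, L=0; A->plug->A->R->B->L->D->refl->H->L'->E->R'->C->plug->H
Char 6 ('A'): step: R->5, L=0; A->plug->A->R->C->L->G->refl->A->L'->A->R'->H->plug->C
Char 7 ('A'): step: R->6, L=0; A->plug->A->R->C->L->G->refl->A->L'->A->R'->B->plug->B
Char 8 ('H'): step: R->7, L=0; H->plug->C->R->F->L->F->refl->C->L'->D->R'->E->plug->E

Answer: BAGAHCBE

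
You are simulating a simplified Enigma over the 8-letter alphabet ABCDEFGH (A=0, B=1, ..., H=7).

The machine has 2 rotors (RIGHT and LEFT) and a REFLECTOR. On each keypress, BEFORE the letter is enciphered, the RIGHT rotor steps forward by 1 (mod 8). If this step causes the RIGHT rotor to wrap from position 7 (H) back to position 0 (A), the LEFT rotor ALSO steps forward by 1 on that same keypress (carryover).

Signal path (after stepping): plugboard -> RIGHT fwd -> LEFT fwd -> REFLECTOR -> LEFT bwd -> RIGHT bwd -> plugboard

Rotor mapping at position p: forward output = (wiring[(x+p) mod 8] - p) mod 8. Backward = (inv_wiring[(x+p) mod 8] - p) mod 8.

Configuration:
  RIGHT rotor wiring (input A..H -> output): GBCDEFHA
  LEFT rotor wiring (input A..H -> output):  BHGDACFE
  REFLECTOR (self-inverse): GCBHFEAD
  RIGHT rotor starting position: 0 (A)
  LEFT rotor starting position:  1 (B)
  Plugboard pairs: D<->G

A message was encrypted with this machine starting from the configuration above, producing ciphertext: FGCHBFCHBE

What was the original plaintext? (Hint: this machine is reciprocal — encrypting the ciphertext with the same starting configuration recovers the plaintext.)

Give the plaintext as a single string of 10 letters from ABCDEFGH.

Answer: GFGAEAEDHB

Derivation:
Char 1 ('F'): step: R->1, L=1; F->plug->F->R->G->L->D->refl->H->L'->D->R'->D->plug->G
Char 2 ('G'): step: R->2, L=1; G->plug->D->R->D->L->H->refl->D->L'->G->R'->F->plug->F
Char 3 ('C'): step: R->3, L=1; C->plug->C->R->C->L->C->refl->B->L'->E->R'->D->plug->G
Char 4 ('H'): step: R->4, L=1; H->plug->H->R->H->L->A->refl->G->L'->A->R'->A->plug->A
Char 5 ('B'): step: R->5, L=1; B->plug->B->R->C->L->C->refl->B->L'->E->R'->E->plug->E
Char 6 ('F'): step: R->6, L=1; F->plug->F->R->F->L->E->refl->F->L'->B->R'->A->plug->A
Char 7 ('C'): step: R->7, L=1; C->plug->C->R->C->L->C->refl->B->L'->E->R'->E->plug->E
Char 8 ('H'): step: R->0, L->2 (L advanced); H->plug->H->R->A->L->E->refl->F->L'->H->R'->G->plug->D
Char 9 ('B'): step: R->1, L=2; B->plug->B->R->B->L->B->refl->C->L'->F->R'->H->plug->H
Char 10 ('E'): step: R->2, L=2; E->plug->E->R->F->L->C->refl->B->L'->B->R'->B->plug->B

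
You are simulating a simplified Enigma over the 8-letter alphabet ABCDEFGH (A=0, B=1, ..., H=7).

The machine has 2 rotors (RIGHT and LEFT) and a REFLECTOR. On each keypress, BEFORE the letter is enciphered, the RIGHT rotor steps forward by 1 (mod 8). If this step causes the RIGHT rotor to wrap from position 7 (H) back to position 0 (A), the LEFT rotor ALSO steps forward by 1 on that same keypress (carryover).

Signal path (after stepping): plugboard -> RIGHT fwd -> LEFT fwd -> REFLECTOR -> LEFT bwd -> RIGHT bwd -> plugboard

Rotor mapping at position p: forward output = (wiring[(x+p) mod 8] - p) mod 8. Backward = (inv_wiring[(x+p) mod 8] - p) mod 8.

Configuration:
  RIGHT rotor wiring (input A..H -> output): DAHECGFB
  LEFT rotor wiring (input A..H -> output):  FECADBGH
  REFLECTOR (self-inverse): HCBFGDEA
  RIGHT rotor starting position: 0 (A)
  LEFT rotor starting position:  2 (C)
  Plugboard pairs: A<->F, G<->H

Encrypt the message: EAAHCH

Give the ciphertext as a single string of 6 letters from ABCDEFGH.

Answer: BBCGFE

Derivation:
Char 1 ('E'): step: R->1, L=2; E->plug->E->R->F->L->F->refl->D->L'->G->R'->B->plug->B
Char 2 ('A'): step: R->2, L=2; A->plug->F->R->H->L->C->refl->B->L'->C->R'->B->plug->B
Char 3 ('A'): step: R->3, L=2; A->plug->F->R->A->L->A->refl->H->L'->D->R'->C->plug->C
Char 4 ('H'): step: R->4, L=2; H->plug->G->R->D->L->H->refl->A->L'->A->R'->H->plug->G
Char 5 ('C'): step: R->5, L=2; C->plug->C->R->E->L->E->refl->G->L'->B->R'->A->plug->F
Char 6 ('H'): step: R->6, L=2; H->plug->G->R->E->L->E->refl->G->L'->B->R'->E->plug->E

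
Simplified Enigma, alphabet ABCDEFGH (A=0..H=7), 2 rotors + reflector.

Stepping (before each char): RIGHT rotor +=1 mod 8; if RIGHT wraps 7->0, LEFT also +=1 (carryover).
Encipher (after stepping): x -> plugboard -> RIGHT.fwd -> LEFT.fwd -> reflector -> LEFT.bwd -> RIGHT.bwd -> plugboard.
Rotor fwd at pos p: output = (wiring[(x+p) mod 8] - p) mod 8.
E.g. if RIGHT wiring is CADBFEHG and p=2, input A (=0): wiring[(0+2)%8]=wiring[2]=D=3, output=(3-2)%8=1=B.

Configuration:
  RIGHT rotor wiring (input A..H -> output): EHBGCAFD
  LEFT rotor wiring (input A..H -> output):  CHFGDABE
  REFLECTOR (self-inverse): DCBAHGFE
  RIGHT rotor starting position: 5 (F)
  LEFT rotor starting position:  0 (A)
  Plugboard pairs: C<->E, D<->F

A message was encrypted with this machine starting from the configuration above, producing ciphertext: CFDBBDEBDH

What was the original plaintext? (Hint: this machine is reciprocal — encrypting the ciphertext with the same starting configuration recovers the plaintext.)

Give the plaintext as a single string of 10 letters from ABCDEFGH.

Char 1 ('C'): step: R->6, L=0; C->plug->E->R->D->L->G->refl->F->L'->C->R'->H->plug->H
Char 2 ('F'): step: R->7, L=0; F->plug->D->R->C->L->F->refl->G->L'->D->R'->F->plug->D
Char 3 ('D'): step: R->0, L->1 (L advanced); D->plug->F->R->A->L->G->refl->F->L'->C->R'->E->plug->C
Char 4 ('B'): step: R->1, L=1; B->plug->B->R->A->L->G->refl->F->L'->C->R'->G->plug->G
Char 5 ('B'): step: R->2, L=1; B->plug->B->R->E->L->H->refl->E->L'->B->R'->F->plug->D
Char 6 ('D'): step: R->3, L=1; D->plug->F->R->B->L->E->refl->H->L'->E->R'->G->plug->G
Char 7 ('E'): step: R->4, L=1; E->plug->C->R->B->L->E->refl->H->L'->E->R'->B->plug->B
Char 8 ('B'): step: R->5, L=1; B->plug->B->R->A->L->G->refl->F->L'->C->R'->E->plug->C
Char 9 ('D'): step: R->6, L=1; D->plug->F->R->A->L->G->refl->F->L'->C->R'->H->plug->H
Char 10 ('H'): step: R->7, L=1; H->plug->H->R->G->L->D->refl->A->L'->F->R'->B->plug->B

Answer: HDCGDGBCHB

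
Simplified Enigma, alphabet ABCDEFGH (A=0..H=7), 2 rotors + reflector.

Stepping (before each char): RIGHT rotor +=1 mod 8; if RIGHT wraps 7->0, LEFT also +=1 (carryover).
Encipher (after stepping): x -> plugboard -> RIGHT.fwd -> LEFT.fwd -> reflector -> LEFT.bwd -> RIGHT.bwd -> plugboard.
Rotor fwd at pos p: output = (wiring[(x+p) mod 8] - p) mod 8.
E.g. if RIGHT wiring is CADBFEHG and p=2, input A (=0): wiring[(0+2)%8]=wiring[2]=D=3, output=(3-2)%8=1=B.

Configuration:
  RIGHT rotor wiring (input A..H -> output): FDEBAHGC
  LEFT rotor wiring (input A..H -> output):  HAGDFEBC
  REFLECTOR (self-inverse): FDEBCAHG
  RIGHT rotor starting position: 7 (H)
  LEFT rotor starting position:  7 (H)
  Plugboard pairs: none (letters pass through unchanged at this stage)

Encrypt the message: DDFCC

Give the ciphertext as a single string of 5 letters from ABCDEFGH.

Answer: CFAHG

Derivation:
Char 1 ('D'): step: R->0, L->0 (L advanced); D->plug->D->R->B->L->A->refl->F->L'->E->R'->C->plug->C
Char 2 ('D'): step: R->1, L=0; D->plug->D->R->H->L->C->refl->E->L'->F->R'->F->plug->F
Char 3 ('F'): step: R->2, L=0; F->plug->F->R->A->L->H->refl->G->L'->C->R'->A->plug->A
Char 4 ('C'): step: R->3, L=0; C->plug->C->R->E->L->F->refl->A->L'->B->R'->H->plug->H
Char 5 ('C'): step: R->4, L=0; C->plug->C->R->C->L->G->refl->H->L'->A->R'->G->plug->G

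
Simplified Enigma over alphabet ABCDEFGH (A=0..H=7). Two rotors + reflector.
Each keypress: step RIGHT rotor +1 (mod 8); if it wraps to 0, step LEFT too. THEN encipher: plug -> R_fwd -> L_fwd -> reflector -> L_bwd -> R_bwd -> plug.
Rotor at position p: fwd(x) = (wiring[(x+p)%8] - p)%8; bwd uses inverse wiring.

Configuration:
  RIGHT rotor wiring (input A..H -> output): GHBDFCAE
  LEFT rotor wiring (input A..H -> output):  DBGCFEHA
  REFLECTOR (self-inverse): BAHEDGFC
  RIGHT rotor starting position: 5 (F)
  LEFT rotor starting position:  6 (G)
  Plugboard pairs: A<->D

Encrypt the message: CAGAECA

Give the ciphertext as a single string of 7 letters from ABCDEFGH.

Answer: HBBEHDH

Derivation:
Char 1 ('C'): step: R->6, L=6; C->plug->C->R->A->L->B->refl->A->L'->E->R'->H->plug->H
Char 2 ('A'): step: R->7, L=6; A->plug->D->R->C->L->F->refl->G->L'->H->R'->B->plug->B
Char 3 ('G'): step: R->0, L->7 (L advanced); G->plug->G->R->A->L->B->refl->A->L'->H->R'->B->plug->B
Char 4 ('A'): step: R->1, L=7; A->plug->D->R->E->L->D->refl->E->L'->B->R'->E->plug->E
Char 5 ('E'): step: R->2, L=7; E->plug->E->R->G->L->F->refl->G->L'->F->R'->H->plug->H
Char 6 ('C'): step: R->3, L=7; C->plug->C->R->H->L->A->refl->B->L'->A->R'->A->plug->D
Char 7 ('A'): step: R->4, L=7; A->plug->D->R->A->L->B->refl->A->L'->H->R'->H->plug->H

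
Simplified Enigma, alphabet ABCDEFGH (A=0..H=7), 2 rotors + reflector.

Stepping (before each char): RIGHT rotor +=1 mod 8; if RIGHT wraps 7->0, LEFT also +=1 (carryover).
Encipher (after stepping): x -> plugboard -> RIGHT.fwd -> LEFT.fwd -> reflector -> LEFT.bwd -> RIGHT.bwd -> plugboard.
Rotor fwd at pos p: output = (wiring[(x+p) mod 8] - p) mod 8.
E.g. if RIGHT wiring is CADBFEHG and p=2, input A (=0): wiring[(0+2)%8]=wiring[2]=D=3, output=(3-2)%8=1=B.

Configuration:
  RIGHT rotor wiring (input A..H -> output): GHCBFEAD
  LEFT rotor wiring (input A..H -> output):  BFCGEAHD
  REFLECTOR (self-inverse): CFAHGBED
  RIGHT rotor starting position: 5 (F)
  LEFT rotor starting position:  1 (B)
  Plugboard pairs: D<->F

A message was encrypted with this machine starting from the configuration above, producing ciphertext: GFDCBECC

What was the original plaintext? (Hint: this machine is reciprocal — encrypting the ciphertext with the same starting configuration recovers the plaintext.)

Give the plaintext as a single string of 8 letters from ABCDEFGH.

Char 1 ('G'): step: R->6, L=1; G->plug->G->R->H->L->A->refl->C->L'->G->R'->H->plug->H
Char 2 ('F'): step: R->7, L=1; F->plug->D->R->D->L->D->refl->H->L'->E->R'->A->plug->A
Char 3 ('D'): step: R->0, L->2 (L advanced); D->plug->F->R->E->L->F->refl->B->L'->F->R'->E->plug->E
Char 4 ('C'): step: R->1, L=2; C->plug->C->R->A->L->A->refl->C->L'->C->R'->G->plug->G
Char 5 ('B'): step: R->2, L=2; B->plug->B->R->H->L->D->refl->H->L'->G->R'->E->plug->E
Char 6 ('E'): step: R->3, L=2; E->plug->E->R->A->L->A->refl->C->L'->C->R'->B->plug->B
Char 7 ('C'): step: R->4, L=2; C->plug->C->R->E->L->F->refl->B->L'->F->R'->H->plug->H
Char 8 ('C'): step: R->5, L=2; C->plug->C->R->G->L->H->refl->D->L'->H->R'->A->plug->A

Answer: HAEGEBHA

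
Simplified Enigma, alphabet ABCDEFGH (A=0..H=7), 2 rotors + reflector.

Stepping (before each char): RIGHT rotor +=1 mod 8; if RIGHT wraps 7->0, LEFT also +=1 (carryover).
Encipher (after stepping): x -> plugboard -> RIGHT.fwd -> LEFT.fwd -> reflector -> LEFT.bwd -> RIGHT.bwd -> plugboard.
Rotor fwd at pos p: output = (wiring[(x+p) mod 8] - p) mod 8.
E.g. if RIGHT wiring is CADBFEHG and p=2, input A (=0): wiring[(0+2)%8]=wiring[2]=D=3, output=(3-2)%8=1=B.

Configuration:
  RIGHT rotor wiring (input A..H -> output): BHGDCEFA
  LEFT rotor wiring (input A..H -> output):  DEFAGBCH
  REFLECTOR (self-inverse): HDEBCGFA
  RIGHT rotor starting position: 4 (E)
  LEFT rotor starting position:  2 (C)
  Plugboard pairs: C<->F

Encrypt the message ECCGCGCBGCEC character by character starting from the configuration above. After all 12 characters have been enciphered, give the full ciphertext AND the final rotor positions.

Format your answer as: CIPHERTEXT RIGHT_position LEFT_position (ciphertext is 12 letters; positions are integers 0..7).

Answer: ADEDGAFGCFDG 0 4

Derivation:
Char 1 ('E'): step: R->5, L=2; E->plug->E->R->C->L->E->refl->C->L'->H->R'->A->plug->A
Char 2 ('C'): step: R->6, L=2; C->plug->F->R->F->L->F->refl->G->L'->B->R'->D->plug->D
Char 3 ('C'): step: R->7, L=2; C->plug->F->R->D->L->H->refl->A->L'->E->R'->E->plug->E
Char 4 ('G'): step: R->0, L->3 (L advanced); G->plug->G->R->F->L->A->refl->H->L'->D->R'->D->plug->D
Char 5 ('C'): step: R->1, L=3; C->plug->F->R->E->L->E->refl->C->L'->H->R'->G->plug->G
Char 6 ('G'): step: R->2, L=3; G->plug->G->R->H->L->C->refl->E->L'->E->R'->A->plug->A
Char 7 ('C'): step: R->3, L=3; C->plug->F->R->G->L->B->refl->D->L'->B->R'->C->plug->F
Char 8 ('B'): step: R->4, L=3; B->plug->B->R->A->L->F->refl->G->L'->C->R'->G->plug->G
Char 9 ('G'): step: R->5, L=3; G->plug->G->R->G->L->B->refl->D->L'->B->R'->F->plug->C
Char 10 ('C'): step: R->6, L=3; C->plug->F->R->F->L->A->refl->H->L'->D->R'->C->plug->F
Char 11 ('E'): step: R->7, L=3; E->plug->E->R->E->L->E->refl->C->L'->H->R'->D->plug->D
Char 12 ('C'): step: R->0, L->4 (L advanced); C->plug->F->R->E->L->H->refl->A->L'->F->R'->G->plug->G
Final: ciphertext=ADEDGAFGCFDG, RIGHT=0, LEFT=4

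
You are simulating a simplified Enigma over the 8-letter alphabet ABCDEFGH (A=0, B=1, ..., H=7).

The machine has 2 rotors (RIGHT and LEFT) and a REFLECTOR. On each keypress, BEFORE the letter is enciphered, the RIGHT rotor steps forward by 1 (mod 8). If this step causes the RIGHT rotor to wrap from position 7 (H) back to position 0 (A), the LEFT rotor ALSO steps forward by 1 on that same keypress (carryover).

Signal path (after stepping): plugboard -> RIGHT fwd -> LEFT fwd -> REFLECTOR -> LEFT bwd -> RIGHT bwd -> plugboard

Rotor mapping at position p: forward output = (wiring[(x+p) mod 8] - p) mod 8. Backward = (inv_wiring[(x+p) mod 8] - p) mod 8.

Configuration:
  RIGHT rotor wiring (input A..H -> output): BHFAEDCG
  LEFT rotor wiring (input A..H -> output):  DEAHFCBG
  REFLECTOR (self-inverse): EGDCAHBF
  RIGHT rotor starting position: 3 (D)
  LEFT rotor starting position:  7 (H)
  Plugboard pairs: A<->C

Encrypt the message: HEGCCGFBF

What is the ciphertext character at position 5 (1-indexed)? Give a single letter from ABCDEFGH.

Char 1 ('H'): step: R->4, L=7; H->plug->H->R->E->L->A->refl->E->L'->B->R'->G->plug->G
Char 2 ('E'): step: R->5, L=7; E->plug->E->R->C->L->F->refl->H->L'->A->R'->F->plug->F
Char 3 ('G'): step: R->6, L=7; G->plug->G->R->G->L->D->refl->C->L'->H->R'->E->plug->E
Char 4 ('C'): step: R->7, L=7; C->plug->A->R->H->L->C->refl->D->L'->G->R'->D->plug->D
Char 5 ('C'): step: R->0, L->0 (L advanced); C->plug->A->R->B->L->E->refl->A->L'->C->R'->G->plug->G

G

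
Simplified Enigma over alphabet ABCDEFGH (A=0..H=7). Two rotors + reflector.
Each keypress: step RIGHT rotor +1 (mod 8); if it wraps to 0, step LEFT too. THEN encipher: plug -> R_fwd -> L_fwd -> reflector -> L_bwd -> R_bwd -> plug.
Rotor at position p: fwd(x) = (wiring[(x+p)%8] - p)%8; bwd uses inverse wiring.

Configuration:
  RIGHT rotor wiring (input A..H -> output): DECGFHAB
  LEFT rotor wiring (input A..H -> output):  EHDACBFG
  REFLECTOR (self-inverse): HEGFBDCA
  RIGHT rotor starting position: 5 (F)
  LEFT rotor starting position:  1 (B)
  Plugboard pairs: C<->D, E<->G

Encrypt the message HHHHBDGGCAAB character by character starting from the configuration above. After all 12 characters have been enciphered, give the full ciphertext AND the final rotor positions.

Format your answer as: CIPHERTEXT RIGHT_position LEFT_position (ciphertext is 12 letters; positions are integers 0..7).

Answer: FECAFHDDHCDF 1 3

Derivation:
Char 1 ('H'): step: R->6, L=1; H->plug->H->R->B->L->C->refl->G->L'->A->R'->F->plug->F
Char 2 ('H'): step: R->7, L=1; H->plug->H->R->B->L->C->refl->G->L'->A->R'->G->plug->E
Char 3 ('H'): step: R->0, L->2 (L advanced); H->plug->H->R->B->L->G->refl->C->L'->G->R'->D->plug->C
Char 4 ('H'): step: R->1, L=2; H->plug->H->R->C->L->A->refl->H->L'->D->R'->A->plug->A
Char 5 ('B'): step: R->2, L=2; B->plug->B->R->E->L->D->refl->F->L'->H->R'->F->plug->F
Char 6 ('D'): step: R->3, L=2; D->plug->C->R->E->L->D->refl->F->L'->H->R'->H->plug->H
Char 7 ('G'): step: R->4, L=2; G->plug->E->R->H->L->F->refl->D->L'->E->R'->C->plug->D
Char 8 ('G'): step: R->5, L=2; G->plug->E->R->H->L->F->refl->D->L'->E->R'->C->plug->D
Char 9 ('C'): step: R->6, L=2; C->plug->D->R->G->L->C->refl->G->L'->B->R'->H->plug->H
Char 10 ('A'): step: R->7, L=2; A->plug->A->R->C->L->A->refl->H->L'->D->R'->D->plug->C
Char 11 ('A'): step: R->0, L->3 (L advanced); A->plug->A->R->D->L->C->refl->G->L'->C->R'->C->plug->D
Char 12 ('B'): step: R->1, L=3; B->plug->B->R->B->L->H->refl->A->L'->H->R'->F->plug->F
Final: ciphertext=FECAFHDDHCDF, RIGHT=1, LEFT=3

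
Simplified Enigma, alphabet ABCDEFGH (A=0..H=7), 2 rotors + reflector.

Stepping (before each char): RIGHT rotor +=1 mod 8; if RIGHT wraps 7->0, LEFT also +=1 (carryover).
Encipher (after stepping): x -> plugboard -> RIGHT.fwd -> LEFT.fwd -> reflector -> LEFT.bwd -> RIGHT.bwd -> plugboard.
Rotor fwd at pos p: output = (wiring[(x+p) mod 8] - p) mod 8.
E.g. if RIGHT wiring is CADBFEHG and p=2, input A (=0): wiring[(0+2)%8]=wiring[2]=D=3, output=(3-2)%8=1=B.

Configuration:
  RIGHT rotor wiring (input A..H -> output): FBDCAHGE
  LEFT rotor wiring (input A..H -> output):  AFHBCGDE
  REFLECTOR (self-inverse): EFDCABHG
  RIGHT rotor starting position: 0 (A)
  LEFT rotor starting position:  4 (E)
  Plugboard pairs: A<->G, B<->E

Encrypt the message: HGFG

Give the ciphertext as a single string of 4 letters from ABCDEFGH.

Char 1 ('H'): step: R->1, L=4; H->plug->H->R->E->L->E->refl->A->L'->D->R'->G->plug->A
Char 2 ('G'): step: R->2, L=4; G->plug->A->R->B->L->C->refl->D->L'->G->R'->C->plug->C
Char 3 ('F'): step: R->3, L=4; F->plug->F->R->C->L->H->refl->G->L'->A->R'->H->plug->H
Char 4 ('G'): step: R->4, L=4; G->plug->A->R->E->L->E->refl->A->L'->D->R'->B->plug->E

Answer: ACHE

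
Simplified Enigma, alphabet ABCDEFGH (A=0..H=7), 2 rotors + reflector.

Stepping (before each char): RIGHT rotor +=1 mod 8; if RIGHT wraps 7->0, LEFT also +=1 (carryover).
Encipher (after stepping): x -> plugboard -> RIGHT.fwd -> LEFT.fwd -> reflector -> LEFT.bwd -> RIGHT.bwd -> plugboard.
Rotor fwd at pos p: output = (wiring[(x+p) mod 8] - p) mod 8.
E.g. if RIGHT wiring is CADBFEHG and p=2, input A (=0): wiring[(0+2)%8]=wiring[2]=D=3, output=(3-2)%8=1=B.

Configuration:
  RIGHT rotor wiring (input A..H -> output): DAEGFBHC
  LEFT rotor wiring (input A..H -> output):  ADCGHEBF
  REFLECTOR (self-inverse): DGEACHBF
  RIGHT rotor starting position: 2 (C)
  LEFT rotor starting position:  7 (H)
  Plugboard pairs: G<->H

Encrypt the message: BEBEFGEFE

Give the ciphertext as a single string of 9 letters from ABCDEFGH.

Char 1 ('B'): step: R->3, L=7; B->plug->B->R->C->L->E->refl->C->L'->H->R'->E->plug->E
Char 2 ('E'): step: R->4, L=7; E->plug->E->R->H->L->C->refl->E->L'->C->R'->H->plug->G
Char 3 ('B'): step: R->5, L=7; B->plug->B->R->C->L->E->refl->C->L'->H->R'->F->plug->F
Char 4 ('E'): step: R->6, L=7; E->plug->E->R->G->L->F->refl->H->L'->E->R'->B->plug->B
Char 5 ('F'): step: R->7, L=7; F->plug->F->R->G->L->F->refl->H->L'->E->R'->B->plug->B
Char 6 ('G'): step: R->0, L->0 (L advanced); G->plug->H->R->C->L->C->refl->E->L'->F->R'->E->plug->E
Char 7 ('E'): step: R->1, L=0; E->plug->E->R->A->L->A->refl->D->L'->B->R'->G->plug->H
Char 8 ('F'): step: R->2, L=0; F->plug->F->R->A->L->A->refl->D->L'->B->R'->G->plug->H
Char 9 ('E'): step: R->3, L=0; E->plug->E->R->H->L->F->refl->H->L'->E->R'->D->plug->D

Answer: EGFBBEHHD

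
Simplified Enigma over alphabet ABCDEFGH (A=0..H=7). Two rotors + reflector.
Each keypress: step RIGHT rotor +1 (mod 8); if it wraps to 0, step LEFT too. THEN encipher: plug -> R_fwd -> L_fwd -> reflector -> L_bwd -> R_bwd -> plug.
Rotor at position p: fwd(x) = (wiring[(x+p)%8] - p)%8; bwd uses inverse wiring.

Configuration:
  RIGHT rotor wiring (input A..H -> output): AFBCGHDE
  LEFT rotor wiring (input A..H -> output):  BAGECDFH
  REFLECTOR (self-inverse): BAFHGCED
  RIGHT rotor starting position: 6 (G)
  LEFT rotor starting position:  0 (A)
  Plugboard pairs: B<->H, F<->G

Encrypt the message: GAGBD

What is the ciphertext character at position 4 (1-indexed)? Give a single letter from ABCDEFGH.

Char 1 ('G'): step: R->7, L=0; G->plug->F->R->H->L->H->refl->D->L'->F->R'->A->plug->A
Char 2 ('A'): step: R->0, L->1 (L advanced); A->plug->A->R->A->L->H->refl->D->L'->C->R'->D->plug->D
Char 3 ('G'): step: R->1, L=1; G->plug->F->R->C->L->D->refl->H->L'->A->R'->B->plug->H
Char 4 ('B'): step: R->2, L=1; B->plug->H->R->D->L->B->refl->A->L'->H->R'->A->plug->A

A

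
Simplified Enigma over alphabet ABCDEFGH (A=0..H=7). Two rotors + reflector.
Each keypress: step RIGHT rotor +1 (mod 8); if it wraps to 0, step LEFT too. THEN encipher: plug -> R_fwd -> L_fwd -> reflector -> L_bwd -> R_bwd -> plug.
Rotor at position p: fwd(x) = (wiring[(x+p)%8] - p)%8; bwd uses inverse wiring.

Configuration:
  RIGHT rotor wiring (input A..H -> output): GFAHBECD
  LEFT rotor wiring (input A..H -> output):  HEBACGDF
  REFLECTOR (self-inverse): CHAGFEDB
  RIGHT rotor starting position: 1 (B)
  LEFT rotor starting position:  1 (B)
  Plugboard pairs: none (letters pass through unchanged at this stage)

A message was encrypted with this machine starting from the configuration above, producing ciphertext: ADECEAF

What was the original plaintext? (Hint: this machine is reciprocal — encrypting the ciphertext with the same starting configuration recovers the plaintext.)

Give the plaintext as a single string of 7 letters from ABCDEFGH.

Answer: GEHHGCC

Derivation:
Char 1 ('A'): step: R->2, L=1; A->plug->A->R->G->L->E->refl->F->L'->E->R'->G->plug->G
Char 2 ('D'): step: R->3, L=1; D->plug->D->R->H->L->G->refl->D->L'->A->R'->E->plug->E
Char 3 ('E'): step: R->4, L=1; E->plug->E->R->C->L->H->refl->B->L'->D->R'->H->plug->H
Char 4 ('C'): step: R->5, L=1; C->plug->C->R->G->L->E->refl->F->L'->E->R'->H->plug->H
Char 5 ('E'): step: R->6, L=1; E->plug->E->R->C->L->H->refl->B->L'->D->R'->G->plug->G
Char 6 ('A'): step: R->7, L=1; A->plug->A->R->E->L->F->refl->E->L'->G->R'->C->plug->C
Char 7 ('F'): step: R->0, L->2 (L advanced); F->plug->F->R->E->L->B->refl->H->L'->A->R'->C->plug->C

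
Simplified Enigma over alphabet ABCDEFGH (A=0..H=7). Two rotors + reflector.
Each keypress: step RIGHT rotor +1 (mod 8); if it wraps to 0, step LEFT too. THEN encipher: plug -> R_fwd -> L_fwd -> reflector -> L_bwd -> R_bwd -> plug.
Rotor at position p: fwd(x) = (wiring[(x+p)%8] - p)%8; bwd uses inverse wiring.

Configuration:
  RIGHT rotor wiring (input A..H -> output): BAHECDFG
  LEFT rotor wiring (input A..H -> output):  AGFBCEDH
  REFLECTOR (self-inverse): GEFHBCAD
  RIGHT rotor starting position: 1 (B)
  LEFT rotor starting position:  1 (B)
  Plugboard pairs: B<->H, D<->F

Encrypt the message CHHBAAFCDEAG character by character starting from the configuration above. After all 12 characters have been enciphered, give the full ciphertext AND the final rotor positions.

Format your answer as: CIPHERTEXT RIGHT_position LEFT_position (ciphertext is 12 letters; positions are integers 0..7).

Char 1 ('C'): step: R->2, L=1; C->plug->C->R->A->L->F->refl->C->L'->F->R'->A->plug->A
Char 2 ('H'): step: R->3, L=1; H->plug->B->R->H->L->H->refl->D->L'->E->R'->H->plug->B
Char 3 ('H'): step: R->4, L=1; H->plug->B->R->H->L->H->refl->D->L'->E->R'->F->plug->D
Char 4 ('B'): step: R->5, L=1; B->plug->H->R->F->L->C->refl->F->L'->A->R'->B->plug->H
Char 5 ('A'): step: R->6, L=1; A->plug->A->R->H->L->H->refl->D->L'->E->R'->G->plug->G
Char 6 ('A'): step: R->7, L=1; A->plug->A->R->H->L->H->refl->D->L'->E->R'->G->plug->G
Char 7 ('F'): step: R->0, L->2 (L advanced); F->plug->D->R->E->L->B->refl->E->L'->H->R'->C->plug->C
Char 8 ('C'): step: R->1, L=2; C->plug->C->R->D->L->C->refl->F->L'->F->R'->G->plug->G
Char 9 ('D'): step: R->2, L=2; D->plug->F->R->E->L->B->refl->E->L'->H->R'->G->plug->G
Char 10 ('E'): step: R->3, L=2; E->plug->E->R->D->L->C->refl->F->L'->F->R'->G->plug->G
Char 11 ('A'): step: R->4, L=2; A->plug->A->R->G->L->G->refl->A->L'->C->R'->D->plug->F
Char 12 ('G'): step: R->5, L=2; G->plug->G->R->H->L->E->refl->B->L'->E->R'->D->plug->F
Final: ciphertext=ABDHGGCGGGFF, RIGHT=5, LEFT=2

Answer: ABDHGGCGGGFF 5 2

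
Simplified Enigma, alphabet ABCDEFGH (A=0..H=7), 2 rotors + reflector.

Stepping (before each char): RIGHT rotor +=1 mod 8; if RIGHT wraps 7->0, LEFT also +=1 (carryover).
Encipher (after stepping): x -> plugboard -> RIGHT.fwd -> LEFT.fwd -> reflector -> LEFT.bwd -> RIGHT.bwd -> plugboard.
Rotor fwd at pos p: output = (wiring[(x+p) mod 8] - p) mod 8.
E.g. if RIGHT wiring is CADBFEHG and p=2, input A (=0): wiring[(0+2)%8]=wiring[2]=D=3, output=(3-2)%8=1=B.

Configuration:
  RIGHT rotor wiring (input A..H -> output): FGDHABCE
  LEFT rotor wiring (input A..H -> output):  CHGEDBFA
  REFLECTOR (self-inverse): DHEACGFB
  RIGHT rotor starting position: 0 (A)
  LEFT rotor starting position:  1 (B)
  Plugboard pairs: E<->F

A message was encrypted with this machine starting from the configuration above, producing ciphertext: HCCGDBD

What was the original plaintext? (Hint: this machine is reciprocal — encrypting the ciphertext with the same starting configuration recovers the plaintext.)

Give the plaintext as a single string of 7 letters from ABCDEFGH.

Char 1 ('H'): step: R->1, L=1; H->plug->H->R->E->L->A->refl->D->L'->C->R'->B->plug->B
Char 2 ('C'): step: R->2, L=1; C->plug->C->R->G->L->H->refl->B->L'->H->R'->D->plug->D
Char 3 ('C'): step: R->3, L=1; C->plug->C->R->G->L->H->refl->B->L'->H->R'->D->plug->D
Char 4 ('G'): step: R->4, L=1; G->plug->G->R->H->L->B->refl->H->L'->G->R'->C->plug->C
Char 5 ('D'): step: R->5, L=1; D->plug->D->R->A->L->G->refl->F->L'->B->R'->E->plug->F
Char 6 ('B'): step: R->6, L=1; B->plug->B->R->G->L->H->refl->B->L'->H->R'->C->plug->C
Char 7 ('D'): step: R->7, L=1; D->plug->D->R->E->L->A->refl->D->L'->C->R'->G->plug->G

Answer: BDDCFCG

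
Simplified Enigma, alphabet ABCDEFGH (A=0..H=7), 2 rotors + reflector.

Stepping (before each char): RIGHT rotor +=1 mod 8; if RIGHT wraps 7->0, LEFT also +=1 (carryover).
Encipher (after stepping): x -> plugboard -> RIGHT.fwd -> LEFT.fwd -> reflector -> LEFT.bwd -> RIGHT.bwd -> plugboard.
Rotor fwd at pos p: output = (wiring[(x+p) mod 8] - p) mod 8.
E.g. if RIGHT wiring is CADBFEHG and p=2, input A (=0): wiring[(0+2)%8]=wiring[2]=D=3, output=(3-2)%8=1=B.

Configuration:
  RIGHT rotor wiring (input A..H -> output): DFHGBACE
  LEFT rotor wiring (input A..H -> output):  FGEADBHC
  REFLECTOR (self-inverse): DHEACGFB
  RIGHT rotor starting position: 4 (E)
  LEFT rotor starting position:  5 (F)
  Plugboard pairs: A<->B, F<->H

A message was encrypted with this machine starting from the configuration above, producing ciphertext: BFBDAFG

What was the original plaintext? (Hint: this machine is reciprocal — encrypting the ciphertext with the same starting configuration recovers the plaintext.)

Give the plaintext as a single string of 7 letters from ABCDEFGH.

Char 1 ('B'): step: R->5, L=5; B->plug->A->R->D->L->A->refl->D->L'->G->R'->D->plug->D
Char 2 ('F'): step: R->6, L=5; F->plug->H->R->C->L->F->refl->G->L'->H->R'->D->plug->D
Char 3 ('B'): step: R->7, L=5; B->plug->A->R->F->L->H->refl->B->L'->E->R'->B->plug->A
Char 4 ('D'): step: R->0, L->6 (L advanced); D->plug->D->R->G->L->F->refl->G->L'->E->R'->H->plug->F
Char 5 ('A'): step: R->1, L=6; A->plug->B->R->G->L->F->refl->G->L'->E->R'->A->plug->B
Char 6 ('F'): step: R->2, L=6; F->plug->H->R->D->L->A->refl->D->L'->H->R'->C->plug->C
Char 7 ('G'): step: R->3, L=6; G->plug->G->R->C->L->H->refl->B->L'->A->R'->F->plug->H

Answer: DDAFBCH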